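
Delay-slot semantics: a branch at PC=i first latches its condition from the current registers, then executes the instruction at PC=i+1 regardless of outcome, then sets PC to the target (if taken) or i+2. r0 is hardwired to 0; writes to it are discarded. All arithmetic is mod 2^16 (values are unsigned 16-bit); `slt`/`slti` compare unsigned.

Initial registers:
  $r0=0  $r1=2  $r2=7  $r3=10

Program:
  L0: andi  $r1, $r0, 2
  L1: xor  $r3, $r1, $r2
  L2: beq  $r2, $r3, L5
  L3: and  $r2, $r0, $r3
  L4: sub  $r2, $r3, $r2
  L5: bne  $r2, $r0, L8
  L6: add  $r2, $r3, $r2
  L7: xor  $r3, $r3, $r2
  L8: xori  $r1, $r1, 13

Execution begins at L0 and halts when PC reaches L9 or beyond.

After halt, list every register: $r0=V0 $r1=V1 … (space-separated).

  step pc=0: andi  $r1, $r0, 2  regs=(0,0,7,10)
  step pc=1: xor  $r3, $r1, $r2  regs=(0,0,7,7)
  step pc=2: beq  $r2, $r3, L5  cond=T  regs=(0,0,7,7)
  step pc=3: and  $r2, $r0, $r3  regs=(0,0,0,7)
  step pc=5: bne  $r2, $r0, L8  cond=F  regs=(0,0,0,7)
  step pc=6: add  $r2, $r3, $r2  regs=(0,0,7,7)
  step pc=7: xor  $r3, $r3, $r2  regs=(0,0,7,0)
  step pc=8: xori  $r1, $r1, 13  regs=(0,13,7,0)

$r0=0 $r1=13 $r2=7 $r3=0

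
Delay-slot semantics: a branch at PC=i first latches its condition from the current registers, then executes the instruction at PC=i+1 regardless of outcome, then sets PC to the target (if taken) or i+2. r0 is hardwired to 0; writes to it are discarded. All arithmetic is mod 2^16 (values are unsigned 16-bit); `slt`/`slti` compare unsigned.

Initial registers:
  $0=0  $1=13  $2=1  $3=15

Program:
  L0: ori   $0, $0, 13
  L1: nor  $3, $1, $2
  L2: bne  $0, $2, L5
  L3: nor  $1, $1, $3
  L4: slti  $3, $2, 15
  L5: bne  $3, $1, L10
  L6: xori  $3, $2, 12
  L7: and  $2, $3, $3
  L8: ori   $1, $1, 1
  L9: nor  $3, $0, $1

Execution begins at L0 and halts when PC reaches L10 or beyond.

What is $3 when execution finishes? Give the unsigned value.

13

PC=0  ori   $0, $0, 13       | $0=0 $1=13 $2=1 $3=15
PC=1  nor  $3, $1, $2        | $0=0 $1=13 $2=1 $3=65522
PC=2  bne  $0, $2, L5        | $0=0 $1=13 $2=1 $3=65522  [TAKEN]
PC=3  nor  $1, $1, $3        | $0=0 $1=0 $2=1 $3=65522
PC=5  bne  $3, $1, L10       | $0=0 $1=0 $2=1 $3=65522  [TAKEN]
PC=6  xori  $3, $2, 12       | $0=0 $1=0 $2=1 $3=13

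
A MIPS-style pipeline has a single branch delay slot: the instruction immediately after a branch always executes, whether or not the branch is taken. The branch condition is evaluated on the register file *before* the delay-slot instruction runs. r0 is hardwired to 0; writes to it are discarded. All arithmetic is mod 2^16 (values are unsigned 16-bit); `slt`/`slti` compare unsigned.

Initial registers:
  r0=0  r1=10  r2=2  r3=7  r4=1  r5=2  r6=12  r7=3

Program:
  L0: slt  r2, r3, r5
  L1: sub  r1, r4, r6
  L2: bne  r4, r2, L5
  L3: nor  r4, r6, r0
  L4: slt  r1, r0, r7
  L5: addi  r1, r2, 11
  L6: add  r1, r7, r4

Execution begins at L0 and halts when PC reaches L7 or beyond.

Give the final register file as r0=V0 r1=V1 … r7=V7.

r0=0 r1=65526 r2=0 r3=7 r4=65523 r5=2 r6=12 r7=3

PC=0  slt  r2, r3, r5        | r0=0 r1=10 r2=0 r3=7 r4=1 r5=2 r6=12 r7=3
PC=1  sub  r1, r4, r6        | r0=0 r1=65525 r2=0 r3=7 r4=1 r5=2 r6=12 r7=3
PC=2  bne  r4, r2, L5        | r0=0 r1=65525 r2=0 r3=7 r4=1 r5=2 r6=12 r7=3  [TAKEN]
PC=3  nor  r4, r6, r0        | r0=0 r1=65525 r2=0 r3=7 r4=65523 r5=2 r6=12 r7=3
PC=5  addi  r1, r2, 11       | r0=0 r1=11 r2=0 r3=7 r4=65523 r5=2 r6=12 r7=3
PC=6  add  r1, r7, r4        | r0=0 r1=65526 r2=0 r3=7 r4=65523 r5=2 r6=12 r7=3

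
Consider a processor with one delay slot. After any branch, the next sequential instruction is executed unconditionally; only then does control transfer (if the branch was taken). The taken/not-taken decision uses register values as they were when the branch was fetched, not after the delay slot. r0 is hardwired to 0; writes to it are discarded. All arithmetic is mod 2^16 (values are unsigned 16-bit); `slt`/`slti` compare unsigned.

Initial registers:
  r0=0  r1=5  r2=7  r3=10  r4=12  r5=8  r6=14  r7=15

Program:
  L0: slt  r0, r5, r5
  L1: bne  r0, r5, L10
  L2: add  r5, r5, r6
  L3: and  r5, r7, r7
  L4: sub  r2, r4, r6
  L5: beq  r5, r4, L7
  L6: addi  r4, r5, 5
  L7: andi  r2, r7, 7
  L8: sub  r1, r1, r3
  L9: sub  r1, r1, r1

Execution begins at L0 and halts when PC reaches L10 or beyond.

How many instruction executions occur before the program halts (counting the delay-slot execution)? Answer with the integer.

3

[0] slt  r0, r5, r5  →  {r0:0, r1:5, r2:7, r3:10, r4:12, r5:8, r6:14, r7:15}
[1] bne  r0, r5, L10  →  {r0:0, r1:5, r2:7, r3:10, r4:12, r5:8, r6:14, r7:15}  ⟨branch taken⟩
[2] add  r5, r5, r6  →  {r0:0, r1:5, r2:7, r3:10, r4:12, r5:22, r6:14, r7:15}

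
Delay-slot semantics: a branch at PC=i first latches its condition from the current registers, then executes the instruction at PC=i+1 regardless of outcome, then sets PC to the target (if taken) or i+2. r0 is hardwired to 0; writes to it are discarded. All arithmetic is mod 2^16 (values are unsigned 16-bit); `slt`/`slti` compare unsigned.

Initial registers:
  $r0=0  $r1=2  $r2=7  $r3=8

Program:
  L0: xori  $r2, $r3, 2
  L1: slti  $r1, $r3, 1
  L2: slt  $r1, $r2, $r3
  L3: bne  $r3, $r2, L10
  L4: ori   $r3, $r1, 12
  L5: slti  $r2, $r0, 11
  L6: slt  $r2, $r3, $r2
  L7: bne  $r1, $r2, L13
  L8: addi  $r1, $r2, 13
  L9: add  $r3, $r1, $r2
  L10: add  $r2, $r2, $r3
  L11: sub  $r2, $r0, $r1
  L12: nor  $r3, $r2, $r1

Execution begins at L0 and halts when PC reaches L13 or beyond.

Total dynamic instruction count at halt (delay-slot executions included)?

8

#0 xori  $r2, $r3, 2 ; 0/2/10/8
#1 slti  $r1, $r3, 1 ; 0/0/10/8
#2 slt  $r1, $r2, $r3 ; 0/0/10/8
#3 bne  $r3, $r2, L10 ; 0/0/10/8 ; →target
#4 ori   $r3, $r1, 12 ; 0/0/10/12
#10 add  $r2, $r2, $r3 ; 0/0/22/12
#11 sub  $r2, $r0, $r1 ; 0/0/0/12
#12 nor  $r3, $r2, $r1 ; 0/0/0/65535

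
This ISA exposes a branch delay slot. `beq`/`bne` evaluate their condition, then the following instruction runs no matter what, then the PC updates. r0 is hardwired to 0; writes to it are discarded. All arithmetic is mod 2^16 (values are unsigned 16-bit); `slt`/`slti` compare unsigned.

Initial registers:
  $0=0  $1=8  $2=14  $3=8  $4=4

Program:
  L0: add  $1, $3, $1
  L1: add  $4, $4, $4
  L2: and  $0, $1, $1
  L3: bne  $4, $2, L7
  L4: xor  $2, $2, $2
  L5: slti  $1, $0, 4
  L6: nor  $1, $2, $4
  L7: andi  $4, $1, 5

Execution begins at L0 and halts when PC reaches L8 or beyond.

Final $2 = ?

PC=0  add  $1, $3, $1        | $0=0 $1=16 $2=14 $3=8 $4=4
PC=1  add  $4, $4, $4        | $0=0 $1=16 $2=14 $3=8 $4=8
PC=2  and  $0, $1, $1        | $0=0 $1=16 $2=14 $3=8 $4=8
PC=3  bne  $4, $2, L7        | $0=0 $1=16 $2=14 $3=8 $4=8  [TAKEN]
PC=4  xor  $2, $2, $2        | $0=0 $1=16 $2=0 $3=8 $4=8
PC=7  andi  $4, $1, 5        | $0=0 $1=16 $2=0 $3=8 $4=0

0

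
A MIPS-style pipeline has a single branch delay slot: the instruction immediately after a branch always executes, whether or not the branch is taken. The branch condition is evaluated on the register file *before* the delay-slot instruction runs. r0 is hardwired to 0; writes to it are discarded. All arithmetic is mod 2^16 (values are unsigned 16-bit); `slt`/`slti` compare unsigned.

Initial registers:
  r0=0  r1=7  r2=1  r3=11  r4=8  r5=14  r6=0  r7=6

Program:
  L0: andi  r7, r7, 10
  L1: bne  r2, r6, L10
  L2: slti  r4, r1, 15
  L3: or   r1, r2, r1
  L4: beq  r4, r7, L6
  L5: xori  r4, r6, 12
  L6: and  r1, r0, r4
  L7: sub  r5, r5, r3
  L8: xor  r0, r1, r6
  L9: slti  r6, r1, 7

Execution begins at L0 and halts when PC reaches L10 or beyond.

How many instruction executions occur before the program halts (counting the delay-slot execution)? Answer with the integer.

3

PC=0  andi  r7, r7, 10       | r0=0 r1=7 r2=1 r3=11 r4=8 r5=14 r6=0 r7=2
PC=1  bne  r2, r6, L10       | r0=0 r1=7 r2=1 r3=11 r4=8 r5=14 r6=0 r7=2  [TAKEN]
PC=2  slti  r4, r1, 15       | r0=0 r1=7 r2=1 r3=11 r4=1 r5=14 r6=0 r7=2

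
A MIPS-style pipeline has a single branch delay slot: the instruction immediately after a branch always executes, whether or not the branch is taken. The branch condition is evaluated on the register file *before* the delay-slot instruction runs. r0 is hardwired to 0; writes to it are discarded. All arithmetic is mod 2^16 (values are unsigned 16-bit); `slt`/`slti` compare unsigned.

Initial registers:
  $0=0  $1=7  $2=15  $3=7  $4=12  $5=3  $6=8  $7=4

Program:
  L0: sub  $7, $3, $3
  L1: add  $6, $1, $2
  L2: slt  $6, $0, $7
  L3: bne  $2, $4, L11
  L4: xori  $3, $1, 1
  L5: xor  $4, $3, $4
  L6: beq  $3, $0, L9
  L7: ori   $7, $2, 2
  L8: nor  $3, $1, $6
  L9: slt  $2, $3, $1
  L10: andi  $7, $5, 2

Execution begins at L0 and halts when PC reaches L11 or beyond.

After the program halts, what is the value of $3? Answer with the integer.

6

PC=0  sub  $7, $3, $3        | $0=0 $1=7 $2=15 $3=7 $4=12 $5=3 $6=8 $7=0
PC=1  add  $6, $1, $2        | $0=0 $1=7 $2=15 $3=7 $4=12 $5=3 $6=22 $7=0
PC=2  slt  $6, $0, $7        | $0=0 $1=7 $2=15 $3=7 $4=12 $5=3 $6=0 $7=0
PC=3  bne  $2, $4, L11       | $0=0 $1=7 $2=15 $3=7 $4=12 $5=3 $6=0 $7=0  [TAKEN]
PC=4  xori  $3, $1, 1        | $0=0 $1=7 $2=15 $3=6 $4=12 $5=3 $6=0 $7=0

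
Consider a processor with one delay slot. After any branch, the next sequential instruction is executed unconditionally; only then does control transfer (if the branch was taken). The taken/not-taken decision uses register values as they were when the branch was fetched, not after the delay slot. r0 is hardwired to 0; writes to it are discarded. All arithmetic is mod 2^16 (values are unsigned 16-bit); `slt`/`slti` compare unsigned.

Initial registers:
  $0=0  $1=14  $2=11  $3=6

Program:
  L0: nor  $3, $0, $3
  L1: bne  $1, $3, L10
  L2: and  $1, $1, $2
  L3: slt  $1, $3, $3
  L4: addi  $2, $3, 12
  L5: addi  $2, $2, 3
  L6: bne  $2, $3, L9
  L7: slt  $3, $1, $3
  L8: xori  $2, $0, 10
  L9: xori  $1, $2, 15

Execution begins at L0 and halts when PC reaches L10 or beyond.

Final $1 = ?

10

  step pc=0: nor  $3, $0, $3  regs=(0,14,11,65529)
  step pc=1: bne  $1, $3, L10  cond=T  regs=(0,14,11,65529)
  step pc=2: and  $1, $1, $2  regs=(0,10,11,65529)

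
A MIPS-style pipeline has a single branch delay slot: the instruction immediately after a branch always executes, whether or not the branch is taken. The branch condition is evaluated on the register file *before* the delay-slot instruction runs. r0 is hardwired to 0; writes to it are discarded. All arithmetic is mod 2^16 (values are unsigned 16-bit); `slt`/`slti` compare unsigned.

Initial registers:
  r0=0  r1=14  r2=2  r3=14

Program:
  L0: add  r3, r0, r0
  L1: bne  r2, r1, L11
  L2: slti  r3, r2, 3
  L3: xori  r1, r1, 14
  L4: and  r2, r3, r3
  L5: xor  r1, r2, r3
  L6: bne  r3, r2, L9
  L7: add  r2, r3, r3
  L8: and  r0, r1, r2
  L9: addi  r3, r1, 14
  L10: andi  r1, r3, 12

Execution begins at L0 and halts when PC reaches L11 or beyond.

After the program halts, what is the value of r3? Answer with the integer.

1

#0 add  r3, r0, r0 ; 0/14/2/0
#1 bne  r2, r1, L11 ; 0/14/2/0 ; →target
#2 slti  r3, r2, 3 ; 0/14/2/1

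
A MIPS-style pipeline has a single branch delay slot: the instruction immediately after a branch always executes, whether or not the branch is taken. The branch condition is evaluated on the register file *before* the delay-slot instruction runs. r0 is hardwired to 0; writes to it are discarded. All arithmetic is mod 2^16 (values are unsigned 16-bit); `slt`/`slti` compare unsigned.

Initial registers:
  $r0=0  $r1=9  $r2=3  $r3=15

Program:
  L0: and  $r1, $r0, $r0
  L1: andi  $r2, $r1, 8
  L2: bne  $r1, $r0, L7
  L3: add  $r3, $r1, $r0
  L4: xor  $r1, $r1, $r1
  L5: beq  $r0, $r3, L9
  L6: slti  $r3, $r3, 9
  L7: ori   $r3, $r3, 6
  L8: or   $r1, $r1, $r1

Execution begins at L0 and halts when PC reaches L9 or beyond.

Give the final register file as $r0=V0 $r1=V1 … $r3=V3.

$r0=0 $r1=0 $r2=0 $r3=1

[0] and  $r1, $r0, $r0  →  {$r0:0, $r1:0, $r2:3, $r3:15}
[1] andi  $r2, $r1, 8  →  {$r0:0, $r1:0, $r2:0, $r3:15}
[2] bne  $r1, $r0, L7  →  {$r0:0, $r1:0, $r2:0, $r3:15}  ⟨branch fallthrough⟩
[3] add  $r3, $r1, $r0  →  {$r0:0, $r1:0, $r2:0, $r3:0}
[4] xor  $r1, $r1, $r1  →  {$r0:0, $r1:0, $r2:0, $r3:0}
[5] beq  $r0, $r3, L9  →  {$r0:0, $r1:0, $r2:0, $r3:0}  ⟨branch taken⟩
[6] slti  $r3, $r3, 9  →  {$r0:0, $r1:0, $r2:0, $r3:1}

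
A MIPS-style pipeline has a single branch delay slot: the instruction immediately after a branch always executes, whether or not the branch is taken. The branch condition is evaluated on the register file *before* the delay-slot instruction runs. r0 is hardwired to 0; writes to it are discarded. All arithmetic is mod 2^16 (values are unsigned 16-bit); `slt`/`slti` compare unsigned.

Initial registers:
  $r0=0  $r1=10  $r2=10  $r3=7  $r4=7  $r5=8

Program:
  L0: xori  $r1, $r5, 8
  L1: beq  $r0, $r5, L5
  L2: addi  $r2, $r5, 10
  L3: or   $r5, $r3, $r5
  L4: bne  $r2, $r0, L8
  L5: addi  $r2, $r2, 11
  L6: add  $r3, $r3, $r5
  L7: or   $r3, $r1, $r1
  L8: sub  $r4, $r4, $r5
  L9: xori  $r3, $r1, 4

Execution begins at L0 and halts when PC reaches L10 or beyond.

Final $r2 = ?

  step pc=0: xori  $r1, $r5, 8  regs=(0,0,10,7,7,8)
  step pc=1: beq  $r0, $r5, L5  cond=F  regs=(0,0,10,7,7,8)
  step pc=2: addi  $r2, $r5, 10  regs=(0,0,18,7,7,8)
  step pc=3: or   $r5, $r3, $r5  regs=(0,0,18,7,7,15)
  step pc=4: bne  $r2, $r0, L8  cond=T  regs=(0,0,18,7,7,15)
  step pc=5: addi  $r2, $r2, 11  regs=(0,0,29,7,7,15)
  step pc=8: sub  $r4, $r4, $r5  regs=(0,0,29,7,65528,15)
  step pc=9: xori  $r3, $r1, 4  regs=(0,0,29,4,65528,15)

29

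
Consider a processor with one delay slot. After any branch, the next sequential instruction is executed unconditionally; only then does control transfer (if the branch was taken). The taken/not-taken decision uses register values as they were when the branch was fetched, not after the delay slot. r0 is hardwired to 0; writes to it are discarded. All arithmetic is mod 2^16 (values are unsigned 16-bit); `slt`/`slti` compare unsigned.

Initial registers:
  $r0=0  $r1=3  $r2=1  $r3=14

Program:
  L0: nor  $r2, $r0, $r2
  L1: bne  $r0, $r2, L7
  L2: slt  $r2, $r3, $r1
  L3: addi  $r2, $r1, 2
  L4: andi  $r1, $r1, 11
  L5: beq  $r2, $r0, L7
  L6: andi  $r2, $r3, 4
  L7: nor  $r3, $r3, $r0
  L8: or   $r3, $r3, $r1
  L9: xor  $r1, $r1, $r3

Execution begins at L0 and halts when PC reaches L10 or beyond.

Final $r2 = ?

0

PC=0  nor  $r2, $r0, $r2     | $r0=0 $r1=3 $r2=65534 $r3=14
PC=1  bne  $r0, $r2, L7      | $r0=0 $r1=3 $r2=65534 $r3=14  [TAKEN]
PC=2  slt  $r2, $r3, $r1     | $r0=0 $r1=3 $r2=0 $r3=14
PC=7  nor  $r3, $r3, $r0     | $r0=0 $r1=3 $r2=0 $r3=65521
PC=8  or   $r3, $r3, $r1     | $r0=0 $r1=3 $r2=0 $r3=65523
PC=9  xor  $r1, $r1, $r3     | $r0=0 $r1=65520 $r2=0 $r3=65523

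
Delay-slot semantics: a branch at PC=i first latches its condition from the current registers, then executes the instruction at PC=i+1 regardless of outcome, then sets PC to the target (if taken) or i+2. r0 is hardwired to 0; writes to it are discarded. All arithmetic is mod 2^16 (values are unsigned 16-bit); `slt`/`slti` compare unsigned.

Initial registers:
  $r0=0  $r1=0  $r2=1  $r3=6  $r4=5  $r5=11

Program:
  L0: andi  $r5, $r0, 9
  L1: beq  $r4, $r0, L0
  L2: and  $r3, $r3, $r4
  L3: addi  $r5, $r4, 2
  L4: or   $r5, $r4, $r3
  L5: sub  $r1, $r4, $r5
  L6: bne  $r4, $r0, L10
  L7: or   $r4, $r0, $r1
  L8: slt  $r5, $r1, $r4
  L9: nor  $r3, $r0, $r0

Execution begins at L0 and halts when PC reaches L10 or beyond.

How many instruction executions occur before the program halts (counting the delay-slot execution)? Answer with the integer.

#0 andi  $r5, $r0, 9 ; 0/0/1/6/5/0
#1 beq  $r4, $r0, L0 ; 0/0/1/6/5/0 ; →fallthru
#2 and  $r3, $r3, $r4 ; 0/0/1/4/5/0
#3 addi  $r5, $r4, 2 ; 0/0/1/4/5/7
#4 or   $r5, $r4, $r3 ; 0/0/1/4/5/5
#5 sub  $r1, $r4, $r5 ; 0/0/1/4/5/5
#6 bne  $r4, $r0, L10 ; 0/0/1/4/5/5 ; →target
#7 or   $r4, $r0, $r1 ; 0/0/1/4/0/5

8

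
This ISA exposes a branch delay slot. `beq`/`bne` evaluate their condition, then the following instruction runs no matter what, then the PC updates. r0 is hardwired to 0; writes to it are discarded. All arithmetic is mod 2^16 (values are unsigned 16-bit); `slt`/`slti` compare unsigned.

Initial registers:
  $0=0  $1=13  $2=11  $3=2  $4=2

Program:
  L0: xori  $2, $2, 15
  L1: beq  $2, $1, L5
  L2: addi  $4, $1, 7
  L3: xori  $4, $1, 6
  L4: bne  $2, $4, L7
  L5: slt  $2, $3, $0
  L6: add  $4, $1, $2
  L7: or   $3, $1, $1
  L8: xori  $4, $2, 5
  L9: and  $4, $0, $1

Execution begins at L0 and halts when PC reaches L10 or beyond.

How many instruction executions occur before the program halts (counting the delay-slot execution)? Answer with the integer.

9

PC=0  xori  $2, $2, 15       | $0=0 $1=13 $2=4 $3=2 $4=2
PC=1  beq  $2, $1, L5        | $0=0 $1=13 $2=4 $3=2 $4=2  [not taken]
PC=2  addi  $4, $1, 7        | $0=0 $1=13 $2=4 $3=2 $4=20
PC=3  xori  $4, $1, 6        | $0=0 $1=13 $2=4 $3=2 $4=11
PC=4  bne  $2, $4, L7        | $0=0 $1=13 $2=4 $3=2 $4=11  [TAKEN]
PC=5  slt  $2, $3, $0        | $0=0 $1=13 $2=0 $3=2 $4=11
PC=7  or   $3, $1, $1        | $0=0 $1=13 $2=0 $3=13 $4=11
PC=8  xori  $4, $2, 5        | $0=0 $1=13 $2=0 $3=13 $4=5
PC=9  and  $4, $0, $1        | $0=0 $1=13 $2=0 $3=13 $4=0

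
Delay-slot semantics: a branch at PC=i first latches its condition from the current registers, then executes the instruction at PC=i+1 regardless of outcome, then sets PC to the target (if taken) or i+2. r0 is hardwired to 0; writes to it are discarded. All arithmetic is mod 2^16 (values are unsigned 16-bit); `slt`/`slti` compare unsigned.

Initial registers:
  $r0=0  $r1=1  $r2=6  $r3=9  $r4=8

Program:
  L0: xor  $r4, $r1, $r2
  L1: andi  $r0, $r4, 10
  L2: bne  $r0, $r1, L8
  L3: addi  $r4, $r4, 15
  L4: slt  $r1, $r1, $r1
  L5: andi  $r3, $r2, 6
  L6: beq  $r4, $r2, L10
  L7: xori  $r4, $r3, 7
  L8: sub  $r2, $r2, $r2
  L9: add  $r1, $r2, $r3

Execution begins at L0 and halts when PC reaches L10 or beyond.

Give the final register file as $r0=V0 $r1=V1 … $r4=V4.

$r0=0 $r1=9 $r2=0 $r3=9 $r4=22

PC=0  xor  $r4, $r1, $r2     | $r0=0 $r1=1 $r2=6 $r3=9 $r4=7
PC=1  andi  $r0, $r4, 10     | $r0=0 $r1=1 $r2=6 $r3=9 $r4=7
PC=2  bne  $r0, $r1, L8      | $r0=0 $r1=1 $r2=6 $r3=9 $r4=7  [TAKEN]
PC=3  addi  $r4, $r4, 15     | $r0=0 $r1=1 $r2=6 $r3=9 $r4=22
PC=8  sub  $r2, $r2, $r2     | $r0=0 $r1=1 $r2=0 $r3=9 $r4=22
PC=9  add  $r1, $r2, $r3     | $r0=0 $r1=9 $r2=0 $r3=9 $r4=22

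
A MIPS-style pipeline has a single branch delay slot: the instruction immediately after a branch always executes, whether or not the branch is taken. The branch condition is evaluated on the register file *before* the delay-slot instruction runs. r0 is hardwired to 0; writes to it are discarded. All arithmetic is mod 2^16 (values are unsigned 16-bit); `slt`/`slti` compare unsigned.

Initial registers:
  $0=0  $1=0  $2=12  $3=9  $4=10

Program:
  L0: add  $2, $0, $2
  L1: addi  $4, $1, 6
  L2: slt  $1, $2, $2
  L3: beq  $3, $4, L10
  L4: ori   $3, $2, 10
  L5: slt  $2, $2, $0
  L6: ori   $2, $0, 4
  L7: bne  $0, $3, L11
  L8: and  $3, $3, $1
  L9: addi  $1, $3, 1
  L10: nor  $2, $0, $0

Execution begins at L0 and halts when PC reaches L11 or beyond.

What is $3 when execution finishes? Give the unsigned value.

0

PC=0  add  $2, $0, $2        | $0=0 $1=0 $2=12 $3=9 $4=10
PC=1  addi  $4, $1, 6        | $0=0 $1=0 $2=12 $3=9 $4=6
PC=2  slt  $1, $2, $2        | $0=0 $1=0 $2=12 $3=9 $4=6
PC=3  beq  $3, $4, L10       | $0=0 $1=0 $2=12 $3=9 $4=6  [not taken]
PC=4  ori   $3, $2, 10       | $0=0 $1=0 $2=12 $3=14 $4=6
PC=5  slt  $2, $2, $0        | $0=0 $1=0 $2=0 $3=14 $4=6
PC=6  ori   $2, $0, 4        | $0=0 $1=0 $2=4 $3=14 $4=6
PC=7  bne  $0, $3, L11       | $0=0 $1=0 $2=4 $3=14 $4=6  [TAKEN]
PC=8  and  $3, $3, $1        | $0=0 $1=0 $2=4 $3=0 $4=6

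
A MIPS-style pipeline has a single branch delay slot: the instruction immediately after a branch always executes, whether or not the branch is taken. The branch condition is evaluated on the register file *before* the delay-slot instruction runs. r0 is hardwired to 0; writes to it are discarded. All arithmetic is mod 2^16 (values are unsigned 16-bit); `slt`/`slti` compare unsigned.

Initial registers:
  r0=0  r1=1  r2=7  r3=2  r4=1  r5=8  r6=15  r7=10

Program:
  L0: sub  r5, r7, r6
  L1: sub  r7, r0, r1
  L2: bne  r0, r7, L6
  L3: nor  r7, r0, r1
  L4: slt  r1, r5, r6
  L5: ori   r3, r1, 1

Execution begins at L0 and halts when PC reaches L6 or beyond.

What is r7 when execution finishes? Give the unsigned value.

[0] sub  r5, r7, r6  →  {r0:0, r1:1, r2:7, r3:2, r4:1, r5:65531, r6:15, r7:10}
[1] sub  r7, r0, r1  →  {r0:0, r1:1, r2:7, r3:2, r4:1, r5:65531, r6:15, r7:65535}
[2] bne  r0, r7, L6  →  {r0:0, r1:1, r2:7, r3:2, r4:1, r5:65531, r6:15, r7:65535}  ⟨branch taken⟩
[3] nor  r7, r0, r1  →  {r0:0, r1:1, r2:7, r3:2, r4:1, r5:65531, r6:15, r7:65534}

65534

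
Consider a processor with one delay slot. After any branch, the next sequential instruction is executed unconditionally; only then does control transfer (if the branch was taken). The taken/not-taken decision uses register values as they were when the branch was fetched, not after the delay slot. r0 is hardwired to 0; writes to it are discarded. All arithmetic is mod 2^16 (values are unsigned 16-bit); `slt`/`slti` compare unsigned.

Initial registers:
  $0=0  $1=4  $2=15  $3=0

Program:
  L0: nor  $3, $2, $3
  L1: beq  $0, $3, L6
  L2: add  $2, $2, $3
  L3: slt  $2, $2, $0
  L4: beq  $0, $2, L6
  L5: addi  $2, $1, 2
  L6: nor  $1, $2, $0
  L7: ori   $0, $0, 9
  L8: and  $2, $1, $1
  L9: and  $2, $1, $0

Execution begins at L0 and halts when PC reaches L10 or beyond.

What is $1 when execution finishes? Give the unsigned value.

  step pc=0: nor  $3, $2, $3  regs=(0,4,15,65520)
  step pc=1: beq  $0, $3, L6  cond=F  regs=(0,4,15,65520)
  step pc=2: add  $2, $2, $3  regs=(0,4,65535,65520)
  step pc=3: slt  $2, $2, $0  regs=(0,4,0,65520)
  step pc=4: beq  $0, $2, L6  cond=T  regs=(0,4,0,65520)
  step pc=5: addi  $2, $1, 2  regs=(0,4,6,65520)
  step pc=6: nor  $1, $2, $0  regs=(0,65529,6,65520)
  step pc=7: ori   $0, $0, 9  regs=(0,65529,6,65520)
  step pc=8: and  $2, $1, $1  regs=(0,65529,65529,65520)
  step pc=9: and  $2, $1, $0  regs=(0,65529,0,65520)

65529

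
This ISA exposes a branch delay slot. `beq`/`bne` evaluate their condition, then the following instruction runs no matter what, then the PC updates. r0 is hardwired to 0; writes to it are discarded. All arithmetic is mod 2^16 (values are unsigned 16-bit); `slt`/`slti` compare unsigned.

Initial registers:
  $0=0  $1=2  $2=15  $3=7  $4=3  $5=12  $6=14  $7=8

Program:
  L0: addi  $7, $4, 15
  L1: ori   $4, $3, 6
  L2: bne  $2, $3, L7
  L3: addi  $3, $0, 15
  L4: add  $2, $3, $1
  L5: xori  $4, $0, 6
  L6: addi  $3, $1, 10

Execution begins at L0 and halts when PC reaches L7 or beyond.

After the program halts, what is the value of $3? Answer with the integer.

15

  step pc=0: addi  $7, $4, 15  regs=(0,2,15,7,3,12,14,18)
  step pc=1: ori   $4, $3, 6  regs=(0,2,15,7,7,12,14,18)
  step pc=2: bne  $2, $3, L7  cond=T  regs=(0,2,15,7,7,12,14,18)
  step pc=3: addi  $3, $0, 15  regs=(0,2,15,15,7,12,14,18)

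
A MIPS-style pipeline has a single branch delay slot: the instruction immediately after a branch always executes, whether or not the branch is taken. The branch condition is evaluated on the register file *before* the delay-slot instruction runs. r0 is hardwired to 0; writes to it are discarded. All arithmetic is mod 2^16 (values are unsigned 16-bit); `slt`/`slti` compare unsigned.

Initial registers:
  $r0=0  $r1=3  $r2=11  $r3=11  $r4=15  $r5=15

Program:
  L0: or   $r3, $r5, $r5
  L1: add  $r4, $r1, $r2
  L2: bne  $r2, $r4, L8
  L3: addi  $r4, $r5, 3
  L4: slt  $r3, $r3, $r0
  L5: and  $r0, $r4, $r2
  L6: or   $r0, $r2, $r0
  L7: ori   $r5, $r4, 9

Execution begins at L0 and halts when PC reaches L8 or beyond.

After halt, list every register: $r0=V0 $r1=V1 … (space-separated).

#0 or   $r3, $r5, $r5 ; 0/3/11/15/15/15
#1 add  $r4, $r1, $r2 ; 0/3/11/15/14/15
#2 bne  $r2, $r4, L8 ; 0/3/11/15/14/15 ; →target
#3 addi  $r4, $r5, 3 ; 0/3/11/15/18/15

$r0=0 $r1=3 $r2=11 $r3=15 $r4=18 $r5=15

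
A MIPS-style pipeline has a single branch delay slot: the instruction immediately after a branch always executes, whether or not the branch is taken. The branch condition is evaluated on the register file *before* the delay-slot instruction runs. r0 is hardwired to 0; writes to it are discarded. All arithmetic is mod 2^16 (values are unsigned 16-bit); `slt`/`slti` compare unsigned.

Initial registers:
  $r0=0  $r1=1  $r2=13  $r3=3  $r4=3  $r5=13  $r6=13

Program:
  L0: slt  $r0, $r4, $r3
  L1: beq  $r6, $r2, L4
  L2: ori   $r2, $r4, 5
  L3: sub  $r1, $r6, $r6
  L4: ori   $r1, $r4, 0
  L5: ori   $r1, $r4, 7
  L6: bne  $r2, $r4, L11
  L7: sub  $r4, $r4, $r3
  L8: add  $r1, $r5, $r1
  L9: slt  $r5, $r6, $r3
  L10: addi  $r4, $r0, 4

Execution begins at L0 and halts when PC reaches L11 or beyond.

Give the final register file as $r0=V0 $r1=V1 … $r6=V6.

  step pc=0: slt  $r0, $r4, $r3  regs=(0,1,13,3,3,13,13)
  step pc=1: beq  $r6, $r2, L4  cond=T  regs=(0,1,13,3,3,13,13)
  step pc=2: ori   $r2, $r4, 5  regs=(0,1,7,3,3,13,13)
  step pc=4: ori   $r1, $r4, 0  regs=(0,3,7,3,3,13,13)
  step pc=5: ori   $r1, $r4, 7  regs=(0,7,7,3,3,13,13)
  step pc=6: bne  $r2, $r4, L11  cond=T  regs=(0,7,7,3,3,13,13)
  step pc=7: sub  $r4, $r4, $r3  regs=(0,7,7,3,0,13,13)

$r0=0 $r1=7 $r2=7 $r3=3 $r4=0 $r5=13 $r6=13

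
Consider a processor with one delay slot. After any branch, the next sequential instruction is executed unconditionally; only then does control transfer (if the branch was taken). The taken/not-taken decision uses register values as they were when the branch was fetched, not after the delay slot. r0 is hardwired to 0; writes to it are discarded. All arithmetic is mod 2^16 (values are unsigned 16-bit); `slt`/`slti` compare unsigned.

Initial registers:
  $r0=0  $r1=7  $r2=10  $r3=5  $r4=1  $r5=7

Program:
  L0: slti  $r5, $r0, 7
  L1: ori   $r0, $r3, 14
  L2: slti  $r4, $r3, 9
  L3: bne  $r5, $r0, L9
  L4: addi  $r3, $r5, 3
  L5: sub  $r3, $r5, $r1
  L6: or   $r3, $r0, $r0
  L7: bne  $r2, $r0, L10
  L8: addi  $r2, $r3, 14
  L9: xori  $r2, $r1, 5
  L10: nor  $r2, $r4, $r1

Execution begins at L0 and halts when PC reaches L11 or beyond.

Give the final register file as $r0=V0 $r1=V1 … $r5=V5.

$r0=0 $r1=7 $r2=65528 $r3=4 $r4=1 $r5=1

#0 slti  $r5, $r0, 7 ; 0/7/10/5/1/1
#1 ori   $r0, $r3, 14 ; 0/7/10/5/1/1
#2 slti  $r4, $r3, 9 ; 0/7/10/5/1/1
#3 bne  $r5, $r0, L9 ; 0/7/10/5/1/1 ; →target
#4 addi  $r3, $r5, 3 ; 0/7/10/4/1/1
#9 xori  $r2, $r1, 5 ; 0/7/2/4/1/1
#10 nor  $r2, $r4, $r1 ; 0/7/65528/4/1/1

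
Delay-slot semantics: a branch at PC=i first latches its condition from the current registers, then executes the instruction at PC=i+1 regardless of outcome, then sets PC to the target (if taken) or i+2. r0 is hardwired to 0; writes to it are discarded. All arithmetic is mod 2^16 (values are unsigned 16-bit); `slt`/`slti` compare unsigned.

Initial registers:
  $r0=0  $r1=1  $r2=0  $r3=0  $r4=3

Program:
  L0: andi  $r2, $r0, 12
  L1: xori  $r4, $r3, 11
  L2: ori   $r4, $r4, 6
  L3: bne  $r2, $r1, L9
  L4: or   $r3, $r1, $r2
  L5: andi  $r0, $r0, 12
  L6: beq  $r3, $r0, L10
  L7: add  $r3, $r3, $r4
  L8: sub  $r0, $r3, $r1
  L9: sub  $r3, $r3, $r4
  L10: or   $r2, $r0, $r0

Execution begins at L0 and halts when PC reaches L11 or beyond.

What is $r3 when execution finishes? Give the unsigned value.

65522

[0] andi  $r2, $r0, 12  →  {$r0:0, $r1:1, $r2:0, $r3:0, $r4:3}
[1] xori  $r4, $r3, 11  →  {$r0:0, $r1:1, $r2:0, $r3:0, $r4:11}
[2] ori   $r4, $r4, 6  →  {$r0:0, $r1:1, $r2:0, $r3:0, $r4:15}
[3] bne  $r2, $r1, L9  →  {$r0:0, $r1:1, $r2:0, $r3:0, $r4:15}  ⟨branch taken⟩
[4] or   $r3, $r1, $r2  →  {$r0:0, $r1:1, $r2:0, $r3:1, $r4:15}
[9] sub  $r3, $r3, $r4  →  {$r0:0, $r1:1, $r2:0, $r3:65522, $r4:15}
[10] or   $r2, $r0, $r0  →  {$r0:0, $r1:1, $r2:0, $r3:65522, $r4:15}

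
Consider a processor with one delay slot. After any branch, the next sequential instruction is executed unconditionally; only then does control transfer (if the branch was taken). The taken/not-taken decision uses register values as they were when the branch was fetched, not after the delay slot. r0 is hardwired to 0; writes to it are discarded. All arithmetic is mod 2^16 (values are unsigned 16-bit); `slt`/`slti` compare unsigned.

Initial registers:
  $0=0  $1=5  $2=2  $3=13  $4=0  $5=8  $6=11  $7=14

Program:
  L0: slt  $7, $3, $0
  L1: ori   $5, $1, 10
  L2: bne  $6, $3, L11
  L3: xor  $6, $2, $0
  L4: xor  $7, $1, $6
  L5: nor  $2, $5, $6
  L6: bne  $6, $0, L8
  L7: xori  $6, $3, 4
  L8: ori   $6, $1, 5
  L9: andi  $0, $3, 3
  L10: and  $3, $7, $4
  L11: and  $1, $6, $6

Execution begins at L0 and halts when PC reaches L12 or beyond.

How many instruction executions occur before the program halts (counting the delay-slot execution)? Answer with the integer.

5

[0] slt  $7, $3, $0  →  {$0:0, $1:5, $2:2, $3:13, $4:0, $5:8, $6:11, $7:0}
[1] ori   $5, $1, 10  →  {$0:0, $1:5, $2:2, $3:13, $4:0, $5:15, $6:11, $7:0}
[2] bne  $6, $3, L11  →  {$0:0, $1:5, $2:2, $3:13, $4:0, $5:15, $6:11, $7:0}  ⟨branch taken⟩
[3] xor  $6, $2, $0  →  {$0:0, $1:5, $2:2, $3:13, $4:0, $5:15, $6:2, $7:0}
[11] and  $1, $6, $6  →  {$0:0, $1:2, $2:2, $3:13, $4:0, $5:15, $6:2, $7:0}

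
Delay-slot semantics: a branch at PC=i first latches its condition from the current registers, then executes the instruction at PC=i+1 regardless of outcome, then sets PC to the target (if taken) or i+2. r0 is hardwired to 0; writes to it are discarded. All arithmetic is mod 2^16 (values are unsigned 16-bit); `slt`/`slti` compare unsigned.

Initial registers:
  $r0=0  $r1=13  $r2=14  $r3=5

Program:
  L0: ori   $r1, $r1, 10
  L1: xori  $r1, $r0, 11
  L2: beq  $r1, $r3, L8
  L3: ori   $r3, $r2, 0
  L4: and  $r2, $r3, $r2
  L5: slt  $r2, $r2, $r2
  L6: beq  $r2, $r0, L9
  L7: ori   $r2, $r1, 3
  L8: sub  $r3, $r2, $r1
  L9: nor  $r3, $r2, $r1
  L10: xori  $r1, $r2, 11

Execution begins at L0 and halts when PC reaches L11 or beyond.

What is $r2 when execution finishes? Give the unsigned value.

PC=0  ori   $r1, $r1, 10     | $r0=0 $r1=15 $r2=14 $r3=5
PC=1  xori  $r1, $r0, 11     | $r0=0 $r1=11 $r2=14 $r3=5
PC=2  beq  $r1, $r3, L8      | $r0=0 $r1=11 $r2=14 $r3=5  [not taken]
PC=3  ori   $r3, $r2, 0      | $r0=0 $r1=11 $r2=14 $r3=14
PC=4  and  $r2, $r3, $r2     | $r0=0 $r1=11 $r2=14 $r3=14
PC=5  slt  $r2, $r2, $r2     | $r0=0 $r1=11 $r2=0 $r3=14
PC=6  beq  $r2, $r0, L9      | $r0=0 $r1=11 $r2=0 $r3=14  [TAKEN]
PC=7  ori   $r2, $r1, 3      | $r0=0 $r1=11 $r2=11 $r3=14
PC=9  nor  $r3, $r2, $r1     | $r0=0 $r1=11 $r2=11 $r3=65524
PC=10 xori  $r1, $r2, 11     | $r0=0 $r1=0 $r2=11 $r3=65524

11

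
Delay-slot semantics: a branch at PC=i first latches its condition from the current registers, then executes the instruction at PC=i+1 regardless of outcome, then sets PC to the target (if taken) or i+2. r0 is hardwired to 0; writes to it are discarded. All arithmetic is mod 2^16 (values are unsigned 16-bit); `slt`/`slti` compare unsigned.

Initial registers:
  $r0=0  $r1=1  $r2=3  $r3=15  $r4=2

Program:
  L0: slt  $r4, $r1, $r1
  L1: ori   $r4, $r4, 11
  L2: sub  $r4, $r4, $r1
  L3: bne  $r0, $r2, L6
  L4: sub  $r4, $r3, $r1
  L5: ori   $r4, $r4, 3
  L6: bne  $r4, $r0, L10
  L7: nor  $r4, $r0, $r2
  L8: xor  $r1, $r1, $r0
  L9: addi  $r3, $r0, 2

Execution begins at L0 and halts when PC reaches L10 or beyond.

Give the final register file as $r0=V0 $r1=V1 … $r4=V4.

$r0=0 $r1=1 $r2=3 $r3=15 $r4=65532

PC=0  slt  $r4, $r1, $r1     | $r0=0 $r1=1 $r2=3 $r3=15 $r4=0
PC=1  ori   $r4, $r4, 11     | $r0=0 $r1=1 $r2=3 $r3=15 $r4=11
PC=2  sub  $r4, $r4, $r1     | $r0=0 $r1=1 $r2=3 $r3=15 $r4=10
PC=3  bne  $r0, $r2, L6      | $r0=0 $r1=1 $r2=3 $r3=15 $r4=10  [TAKEN]
PC=4  sub  $r4, $r3, $r1     | $r0=0 $r1=1 $r2=3 $r3=15 $r4=14
PC=6  bne  $r4, $r0, L10     | $r0=0 $r1=1 $r2=3 $r3=15 $r4=14  [TAKEN]
PC=7  nor  $r4, $r0, $r2     | $r0=0 $r1=1 $r2=3 $r3=15 $r4=65532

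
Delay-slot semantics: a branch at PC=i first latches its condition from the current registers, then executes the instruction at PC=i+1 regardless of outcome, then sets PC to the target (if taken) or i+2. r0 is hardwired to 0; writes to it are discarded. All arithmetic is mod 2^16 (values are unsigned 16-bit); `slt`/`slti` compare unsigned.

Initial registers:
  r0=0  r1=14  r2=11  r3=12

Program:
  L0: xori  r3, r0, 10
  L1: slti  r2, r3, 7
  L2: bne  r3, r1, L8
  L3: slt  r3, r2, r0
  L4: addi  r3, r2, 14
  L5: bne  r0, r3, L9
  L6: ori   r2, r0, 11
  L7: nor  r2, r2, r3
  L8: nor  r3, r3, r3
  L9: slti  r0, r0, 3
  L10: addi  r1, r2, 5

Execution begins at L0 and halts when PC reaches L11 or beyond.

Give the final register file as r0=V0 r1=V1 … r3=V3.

r0=0 r1=5 r2=0 r3=65535

#0 xori  r3, r0, 10 ; 0/14/11/10
#1 slti  r2, r3, 7 ; 0/14/0/10
#2 bne  r3, r1, L8 ; 0/14/0/10 ; →target
#3 slt  r3, r2, r0 ; 0/14/0/0
#8 nor  r3, r3, r3 ; 0/14/0/65535
#9 slti  r0, r0, 3 ; 0/14/0/65535
#10 addi  r1, r2, 5 ; 0/5/0/65535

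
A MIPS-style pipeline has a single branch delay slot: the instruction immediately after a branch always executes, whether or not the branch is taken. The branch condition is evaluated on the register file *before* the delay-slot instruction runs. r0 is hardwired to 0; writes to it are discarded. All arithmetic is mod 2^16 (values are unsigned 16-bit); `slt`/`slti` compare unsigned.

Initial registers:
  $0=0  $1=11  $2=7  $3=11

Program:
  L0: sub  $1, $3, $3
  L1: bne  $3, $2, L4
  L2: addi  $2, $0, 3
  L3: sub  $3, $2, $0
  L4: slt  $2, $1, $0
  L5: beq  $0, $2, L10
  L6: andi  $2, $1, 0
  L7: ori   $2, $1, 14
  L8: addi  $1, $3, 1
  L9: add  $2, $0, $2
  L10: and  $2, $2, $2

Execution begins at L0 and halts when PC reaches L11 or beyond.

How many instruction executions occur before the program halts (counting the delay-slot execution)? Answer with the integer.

7

#0 sub  $1, $3, $3 ; 0/0/7/11
#1 bne  $3, $2, L4 ; 0/0/7/11 ; →target
#2 addi  $2, $0, 3 ; 0/0/3/11
#4 slt  $2, $1, $0 ; 0/0/0/11
#5 beq  $0, $2, L10 ; 0/0/0/11 ; →target
#6 andi  $2, $1, 0 ; 0/0/0/11
#10 and  $2, $2, $2 ; 0/0/0/11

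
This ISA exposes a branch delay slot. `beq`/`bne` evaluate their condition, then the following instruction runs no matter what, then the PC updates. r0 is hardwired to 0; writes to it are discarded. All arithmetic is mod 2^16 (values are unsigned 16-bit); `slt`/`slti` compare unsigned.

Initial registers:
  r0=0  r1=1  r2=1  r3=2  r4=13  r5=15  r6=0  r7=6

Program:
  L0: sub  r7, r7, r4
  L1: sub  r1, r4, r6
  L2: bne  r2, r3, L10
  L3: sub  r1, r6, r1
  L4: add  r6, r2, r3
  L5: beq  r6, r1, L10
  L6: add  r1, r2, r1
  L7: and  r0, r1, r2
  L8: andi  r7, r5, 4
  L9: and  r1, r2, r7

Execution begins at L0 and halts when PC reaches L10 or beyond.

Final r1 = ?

65523

#0 sub  r7, r7, r4 ; 0/1/1/2/13/15/0/65529
#1 sub  r1, r4, r6 ; 0/13/1/2/13/15/0/65529
#2 bne  r2, r3, L10 ; 0/13/1/2/13/15/0/65529 ; →target
#3 sub  r1, r6, r1 ; 0/65523/1/2/13/15/0/65529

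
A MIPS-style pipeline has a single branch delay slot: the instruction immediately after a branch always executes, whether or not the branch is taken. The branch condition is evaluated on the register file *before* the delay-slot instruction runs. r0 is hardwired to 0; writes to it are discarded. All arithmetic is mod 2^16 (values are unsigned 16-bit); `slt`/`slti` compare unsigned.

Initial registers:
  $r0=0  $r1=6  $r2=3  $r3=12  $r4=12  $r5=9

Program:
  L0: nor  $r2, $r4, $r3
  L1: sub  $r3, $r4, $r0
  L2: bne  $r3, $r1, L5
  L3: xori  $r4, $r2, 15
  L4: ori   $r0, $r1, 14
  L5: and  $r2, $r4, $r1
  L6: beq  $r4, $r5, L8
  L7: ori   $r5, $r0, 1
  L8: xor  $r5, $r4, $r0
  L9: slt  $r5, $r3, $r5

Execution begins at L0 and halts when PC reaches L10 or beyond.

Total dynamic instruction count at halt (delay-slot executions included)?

  step pc=0: nor  $r2, $r4, $r3  regs=(0,6,65523,12,12,9)
  step pc=1: sub  $r3, $r4, $r0  regs=(0,6,65523,12,12,9)
  step pc=2: bne  $r3, $r1, L5  cond=T  regs=(0,6,65523,12,12,9)
  step pc=3: xori  $r4, $r2, 15  regs=(0,6,65523,12,65532,9)
  step pc=5: and  $r2, $r4, $r1  regs=(0,6,4,12,65532,9)
  step pc=6: beq  $r4, $r5, L8  cond=F  regs=(0,6,4,12,65532,9)
  step pc=7: ori   $r5, $r0, 1  regs=(0,6,4,12,65532,1)
  step pc=8: xor  $r5, $r4, $r0  regs=(0,6,4,12,65532,65532)
  step pc=9: slt  $r5, $r3, $r5  regs=(0,6,4,12,65532,1)

9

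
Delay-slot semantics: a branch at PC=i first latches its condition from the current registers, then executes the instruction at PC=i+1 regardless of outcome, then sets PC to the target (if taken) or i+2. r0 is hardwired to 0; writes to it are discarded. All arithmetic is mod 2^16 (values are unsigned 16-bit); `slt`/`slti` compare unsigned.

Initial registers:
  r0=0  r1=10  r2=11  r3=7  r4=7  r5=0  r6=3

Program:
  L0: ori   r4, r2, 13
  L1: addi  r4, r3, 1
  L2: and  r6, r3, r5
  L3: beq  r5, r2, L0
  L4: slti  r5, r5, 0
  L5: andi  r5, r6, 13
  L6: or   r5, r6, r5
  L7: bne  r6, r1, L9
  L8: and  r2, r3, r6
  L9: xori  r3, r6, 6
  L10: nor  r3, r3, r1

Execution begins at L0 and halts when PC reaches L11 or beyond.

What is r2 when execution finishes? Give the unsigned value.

PC=0  ori   r4, r2, 13       | r0=0 r1=10 r2=11 r3=7 r4=15 r5=0 r6=3
PC=1  addi  r4, r3, 1        | r0=0 r1=10 r2=11 r3=7 r4=8 r5=0 r6=3
PC=2  and  r6, r3, r5        | r0=0 r1=10 r2=11 r3=7 r4=8 r5=0 r6=0
PC=3  beq  r5, r2, L0        | r0=0 r1=10 r2=11 r3=7 r4=8 r5=0 r6=0  [not taken]
PC=4  slti  r5, r5, 0        | r0=0 r1=10 r2=11 r3=7 r4=8 r5=0 r6=0
PC=5  andi  r5, r6, 13       | r0=0 r1=10 r2=11 r3=7 r4=8 r5=0 r6=0
PC=6  or   r5, r6, r5        | r0=0 r1=10 r2=11 r3=7 r4=8 r5=0 r6=0
PC=7  bne  r6, r1, L9        | r0=0 r1=10 r2=11 r3=7 r4=8 r5=0 r6=0  [TAKEN]
PC=8  and  r2, r3, r6        | r0=0 r1=10 r2=0 r3=7 r4=8 r5=0 r6=0
PC=9  xori  r3, r6, 6        | r0=0 r1=10 r2=0 r3=6 r4=8 r5=0 r6=0
PC=10 nor  r3, r3, r1        | r0=0 r1=10 r2=0 r3=65521 r4=8 r5=0 r6=0

0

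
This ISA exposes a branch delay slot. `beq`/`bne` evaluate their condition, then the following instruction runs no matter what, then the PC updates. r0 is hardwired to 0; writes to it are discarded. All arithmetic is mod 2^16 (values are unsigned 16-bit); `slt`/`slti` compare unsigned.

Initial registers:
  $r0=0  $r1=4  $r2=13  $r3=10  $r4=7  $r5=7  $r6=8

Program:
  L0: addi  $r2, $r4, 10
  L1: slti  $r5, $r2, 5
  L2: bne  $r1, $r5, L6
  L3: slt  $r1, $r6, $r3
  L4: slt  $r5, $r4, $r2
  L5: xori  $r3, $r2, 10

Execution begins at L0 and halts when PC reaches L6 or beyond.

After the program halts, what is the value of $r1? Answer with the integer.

1

[0] addi  $r2, $r4, 10  →  {$r0:0, $r1:4, $r2:17, $r3:10, $r4:7, $r5:7, $r6:8}
[1] slti  $r5, $r2, 5  →  {$r0:0, $r1:4, $r2:17, $r3:10, $r4:7, $r5:0, $r6:8}
[2] bne  $r1, $r5, L6  →  {$r0:0, $r1:4, $r2:17, $r3:10, $r4:7, $r5:0, $r6:8}  ⟨branch taken⟩
[3] slt  $r1, $r6, $r3  →  {$r0:0, $r1:1, $r2:17, $r3:10, $r4:7, $r5:0, $r6:8}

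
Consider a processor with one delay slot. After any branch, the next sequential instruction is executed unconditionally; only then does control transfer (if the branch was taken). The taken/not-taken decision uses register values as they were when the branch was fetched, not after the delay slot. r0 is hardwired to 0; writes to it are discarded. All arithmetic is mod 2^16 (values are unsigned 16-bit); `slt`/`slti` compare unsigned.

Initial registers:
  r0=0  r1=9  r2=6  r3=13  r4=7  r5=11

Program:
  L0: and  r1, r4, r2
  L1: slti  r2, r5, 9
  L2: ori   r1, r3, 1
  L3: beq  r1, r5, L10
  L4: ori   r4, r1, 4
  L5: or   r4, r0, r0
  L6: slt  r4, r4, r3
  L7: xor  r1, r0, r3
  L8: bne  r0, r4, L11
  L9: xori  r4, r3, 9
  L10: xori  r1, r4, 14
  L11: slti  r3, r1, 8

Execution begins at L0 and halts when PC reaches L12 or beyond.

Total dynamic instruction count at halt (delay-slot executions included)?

#0 and  r1, r4, r2 ; 0/6/6/13/7/11
#1 slti  r2, r5, 9 ; 0/6/0/13/7/11
#2 ori   r1, r3, 1 ; 0/13/0/13/7/11
#3 beq  r1, r5, L10 ; 0/13/0/13/7/11 ; →fallthru
#4 ori   r4, r1, 4 ; 0/13/0/13/13/11
#5 or   r4, r0, r0 ; 0/13/0/13/0/11
#6 slt  r4, r4, r3 ; 0/13/0/13/1/11
#7 xor  r1, r0, r3 ; 0/13/0/13/1/11
#8 bne  r0, r4, L11 ; 0/13/0/13/1/11 ; →target
#9 xori  r4, r3, 9 ; 0/13/0/13/4/11
#11 slti  r3, r1, 8 ; 0/13/0/0/4/11

11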